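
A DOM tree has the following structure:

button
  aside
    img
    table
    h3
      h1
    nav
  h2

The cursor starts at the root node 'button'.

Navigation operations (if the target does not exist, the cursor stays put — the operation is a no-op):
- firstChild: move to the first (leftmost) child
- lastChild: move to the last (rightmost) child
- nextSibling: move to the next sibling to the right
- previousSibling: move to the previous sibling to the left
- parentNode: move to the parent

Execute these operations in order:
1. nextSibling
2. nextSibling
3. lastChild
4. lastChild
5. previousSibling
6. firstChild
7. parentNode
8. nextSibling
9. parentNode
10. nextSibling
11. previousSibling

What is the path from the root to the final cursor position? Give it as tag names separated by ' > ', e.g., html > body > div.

Answer: button

Derivation:
After 1 (nextSibling): button (no-op, stayed)
After 2 (nextSibling): button (no-op, stayed)
After 3 (lastChild): h2
After 4 (lastChild): h2 (no-op, stayed)
After 5 (previousSibling): aside
After 6 (firstChild): img
After 7 (parentNode): aside
After 8 (nextSibling): h2
After 9 (parentNode): button
After 10 (nextSibling): button (no-op, stayed)
After 11 (previousSibling): button (no-op, stayed)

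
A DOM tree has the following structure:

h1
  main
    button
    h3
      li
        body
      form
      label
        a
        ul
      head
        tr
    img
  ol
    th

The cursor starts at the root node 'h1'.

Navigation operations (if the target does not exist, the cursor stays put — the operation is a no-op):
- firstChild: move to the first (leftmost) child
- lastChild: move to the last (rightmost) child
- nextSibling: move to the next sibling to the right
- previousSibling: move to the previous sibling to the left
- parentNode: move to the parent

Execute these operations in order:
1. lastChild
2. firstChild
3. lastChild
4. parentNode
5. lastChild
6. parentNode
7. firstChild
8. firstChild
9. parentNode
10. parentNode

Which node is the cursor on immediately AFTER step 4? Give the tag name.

Answer: ol

Derivation:
After 1 (lastChild): ol
After 2 (firstChild): th
After 3 (lastChild): th (no-op, stayed)
After 4 (parentNode): ol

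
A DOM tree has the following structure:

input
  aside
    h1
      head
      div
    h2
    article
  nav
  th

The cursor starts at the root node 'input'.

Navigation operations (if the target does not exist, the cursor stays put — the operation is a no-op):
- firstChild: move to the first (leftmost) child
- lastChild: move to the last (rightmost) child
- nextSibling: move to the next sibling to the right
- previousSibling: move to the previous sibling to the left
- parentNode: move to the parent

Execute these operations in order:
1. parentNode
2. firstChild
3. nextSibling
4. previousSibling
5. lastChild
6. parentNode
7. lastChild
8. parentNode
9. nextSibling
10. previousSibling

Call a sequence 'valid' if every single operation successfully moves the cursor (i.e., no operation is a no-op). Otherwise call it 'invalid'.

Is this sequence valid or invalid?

After 1 (parentNode): input (no-op, stayed)
After 2 (firstChild): aside
After 3 (nextSibling): nav
After 4 (previousSibling): aside
After 5 (lastChild): article
After 6 (parentNode): aside
After 7 (lastChild): article
After 8 (parentNode): aside
After 9 (nextSibling): nav
After 10 (previousSibling): aside

Answer: invalid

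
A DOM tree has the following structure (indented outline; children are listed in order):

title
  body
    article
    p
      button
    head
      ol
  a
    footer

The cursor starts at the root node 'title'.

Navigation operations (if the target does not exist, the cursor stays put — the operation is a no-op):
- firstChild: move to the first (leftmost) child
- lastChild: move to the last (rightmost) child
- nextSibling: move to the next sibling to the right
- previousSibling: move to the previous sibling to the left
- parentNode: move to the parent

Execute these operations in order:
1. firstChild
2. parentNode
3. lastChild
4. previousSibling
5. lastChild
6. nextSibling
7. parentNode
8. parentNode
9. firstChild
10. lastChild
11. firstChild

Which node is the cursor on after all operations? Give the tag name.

After 1 (firstChild): body
After 2 (parentNode): title
After 3 (lastChild): a
After 4 (previousSibling): body
After 5 (lastChild): head
After 6 (nextSibling): head (no-op, stayed)
After 7 (parentNode): body
After 8 (parentNode): title
After 9 (firstChild): body
After 10 (lastChild): head
After 11 (firstChild): ol

Answer: ol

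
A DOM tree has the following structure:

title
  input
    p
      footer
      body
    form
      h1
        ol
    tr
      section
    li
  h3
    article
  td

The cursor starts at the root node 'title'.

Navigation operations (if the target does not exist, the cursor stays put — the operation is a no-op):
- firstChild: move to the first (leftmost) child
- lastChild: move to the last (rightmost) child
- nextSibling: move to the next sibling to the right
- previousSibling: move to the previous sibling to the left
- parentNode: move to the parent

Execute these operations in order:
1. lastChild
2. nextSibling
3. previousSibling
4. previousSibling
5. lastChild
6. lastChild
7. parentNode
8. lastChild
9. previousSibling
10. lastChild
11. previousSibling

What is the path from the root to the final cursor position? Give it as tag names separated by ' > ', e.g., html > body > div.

Answer: title > input > tr > section

Derivation:
After 1 (lastChild): td
After 2 (nextSibling): td (no-op, stayed)
After 3 (previousSibling): h3
After 4 (previousSibling): input
After 5 (lastChild): li
After 6 (lastChild): li (no-op, stayed)
After 7 (parentNode): input
After 8 (lastChild): li
After 9 (previousSibling): tr
After 10 (lastChild): section
After 11 (previousSibling): section (no-op, stayed)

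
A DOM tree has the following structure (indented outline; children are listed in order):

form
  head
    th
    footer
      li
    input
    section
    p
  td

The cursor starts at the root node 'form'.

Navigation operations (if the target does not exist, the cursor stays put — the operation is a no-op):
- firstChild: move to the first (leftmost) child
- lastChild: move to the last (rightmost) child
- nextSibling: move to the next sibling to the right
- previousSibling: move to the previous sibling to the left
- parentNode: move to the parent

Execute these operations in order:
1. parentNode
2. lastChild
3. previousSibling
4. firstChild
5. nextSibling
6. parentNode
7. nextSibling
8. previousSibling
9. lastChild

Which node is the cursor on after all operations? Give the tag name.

After 1 (parentNode): form (no-op, stayed)
After 2 (lastChild): td
After 3 (previousSibling): head
After 4 (firstChild): th
After 5 (nextSibling): footer
After 6 (parentNode): head
After 7 (nextSibling): td
After 8 (previousSibling): head
After 9 (lastChild): p

Answer: p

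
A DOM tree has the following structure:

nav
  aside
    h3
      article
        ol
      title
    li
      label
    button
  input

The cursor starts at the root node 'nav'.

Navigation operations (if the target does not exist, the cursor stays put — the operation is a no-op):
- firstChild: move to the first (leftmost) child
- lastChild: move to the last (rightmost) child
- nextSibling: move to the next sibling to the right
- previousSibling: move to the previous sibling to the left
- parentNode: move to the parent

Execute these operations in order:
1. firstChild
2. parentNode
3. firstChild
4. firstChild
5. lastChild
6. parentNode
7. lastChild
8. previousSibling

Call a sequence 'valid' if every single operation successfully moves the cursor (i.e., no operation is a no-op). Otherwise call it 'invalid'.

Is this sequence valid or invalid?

After 1 (firstChild): aside
After 2 (parentNode): nav
After 3 (firstChild): aside
After 4 (firstChild): h3
After 5 (lastChild): title
After 6 (parentNode): h3
After 7 (lastChild): title
After 8 (previousSibling): article

Answer: valid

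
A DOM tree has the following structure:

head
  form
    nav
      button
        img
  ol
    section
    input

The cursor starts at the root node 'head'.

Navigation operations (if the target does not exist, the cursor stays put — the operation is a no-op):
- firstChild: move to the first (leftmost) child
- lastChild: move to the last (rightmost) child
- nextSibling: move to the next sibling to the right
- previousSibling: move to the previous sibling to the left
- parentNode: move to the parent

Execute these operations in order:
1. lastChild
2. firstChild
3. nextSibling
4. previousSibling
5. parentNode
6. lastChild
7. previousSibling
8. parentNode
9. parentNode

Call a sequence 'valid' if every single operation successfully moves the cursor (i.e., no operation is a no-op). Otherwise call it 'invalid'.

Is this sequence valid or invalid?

Answer: valid

Derivation:
After 1 (lastChild): ol
After 2 (firstChild): section
After 3 (nextSibling): input
After 4 (previousSibling): section
After 5 (parentNode): ol
After 6 (lastChild): input
After 7 (previousSibling): section
After 8 (parentNode): ol
After 9 (parentNode): head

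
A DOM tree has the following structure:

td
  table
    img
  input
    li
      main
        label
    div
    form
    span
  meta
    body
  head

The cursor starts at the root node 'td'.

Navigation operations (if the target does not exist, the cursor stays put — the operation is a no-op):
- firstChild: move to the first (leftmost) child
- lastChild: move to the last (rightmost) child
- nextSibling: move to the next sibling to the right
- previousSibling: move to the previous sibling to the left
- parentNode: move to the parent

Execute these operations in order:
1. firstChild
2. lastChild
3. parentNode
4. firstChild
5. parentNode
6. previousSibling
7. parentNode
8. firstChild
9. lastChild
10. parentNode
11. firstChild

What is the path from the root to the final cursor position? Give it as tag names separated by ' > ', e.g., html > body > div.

After 1 (firstChild): table
After 2 (lastChild): img
After 3 (parentNode): table
After 4 (firstChild): img
After 5 (parentNode): table
After 6 (previousSibling): table (no-op, stayed)
After 7 (parentNode): td
After 8 (firstChild): table
After 9 (lastChild): img
After 10 (parentNode): table
After 11 (firstChild): img

Answer: td > table > img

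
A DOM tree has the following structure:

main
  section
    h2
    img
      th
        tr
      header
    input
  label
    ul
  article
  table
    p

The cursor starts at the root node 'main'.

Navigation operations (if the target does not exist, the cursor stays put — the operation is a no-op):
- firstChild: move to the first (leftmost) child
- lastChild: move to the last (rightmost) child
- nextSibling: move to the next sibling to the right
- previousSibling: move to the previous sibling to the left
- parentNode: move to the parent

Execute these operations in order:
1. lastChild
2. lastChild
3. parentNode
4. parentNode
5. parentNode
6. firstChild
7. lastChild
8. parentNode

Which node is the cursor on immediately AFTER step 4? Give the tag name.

Answer: main

Derivation:
After 1 (lastChild): table
After 2 (lastChild): p
After 3 (parentNode): table
After 4 (parentNode): main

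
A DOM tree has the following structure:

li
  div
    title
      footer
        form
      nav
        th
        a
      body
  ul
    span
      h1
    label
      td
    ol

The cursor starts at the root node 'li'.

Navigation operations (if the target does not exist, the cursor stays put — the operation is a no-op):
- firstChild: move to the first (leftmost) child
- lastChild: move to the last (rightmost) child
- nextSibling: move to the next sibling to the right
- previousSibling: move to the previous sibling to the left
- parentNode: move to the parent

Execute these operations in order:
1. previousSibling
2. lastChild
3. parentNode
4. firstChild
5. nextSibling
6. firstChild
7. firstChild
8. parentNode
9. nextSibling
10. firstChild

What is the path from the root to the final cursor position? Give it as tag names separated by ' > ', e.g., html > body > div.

Answer: li > ul > label > td

Derivation:
After 1 (previousSibling): li (no-op, stayed)
After 2 (lastChild): ul
After 3 (parentNode): li
After 4 (firstChild): div
After 5 (nextSibling): ul
After 6 (firstChild): span
After 7 (firstChild): h1
After 8 (parentNode): span
After 9 (nextSibling): label
After 10 (firstChild): td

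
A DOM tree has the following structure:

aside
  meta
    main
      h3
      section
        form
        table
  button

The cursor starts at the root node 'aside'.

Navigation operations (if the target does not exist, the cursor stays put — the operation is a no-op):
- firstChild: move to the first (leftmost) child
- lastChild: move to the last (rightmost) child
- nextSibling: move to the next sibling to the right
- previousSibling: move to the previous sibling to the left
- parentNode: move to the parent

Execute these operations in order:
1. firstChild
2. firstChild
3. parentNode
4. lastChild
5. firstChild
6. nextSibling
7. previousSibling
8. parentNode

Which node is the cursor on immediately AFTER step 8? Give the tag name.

Answer: main

Derivation:
After 1 (firstChild): meta
After 2 (firstChild): main
After 3 (parentNode): meta
After 4 (lastChild): main
After 5 (firstChild): h3
After 6 (nextSibling): section
After 7 (previousSibling): h3
After 8 (parentNode): main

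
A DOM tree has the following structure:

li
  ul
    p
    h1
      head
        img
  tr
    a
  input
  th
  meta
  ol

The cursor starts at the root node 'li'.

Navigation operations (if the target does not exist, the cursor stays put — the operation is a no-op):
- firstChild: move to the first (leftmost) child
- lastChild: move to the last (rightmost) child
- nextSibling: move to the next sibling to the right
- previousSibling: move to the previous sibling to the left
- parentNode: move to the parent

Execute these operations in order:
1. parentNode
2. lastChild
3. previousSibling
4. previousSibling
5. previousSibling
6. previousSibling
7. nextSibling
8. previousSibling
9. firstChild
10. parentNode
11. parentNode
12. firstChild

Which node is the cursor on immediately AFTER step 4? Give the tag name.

After 1 (parentNode): li (no-op, stayed)
After 2 (lastChild): ol
After 3 (previousSibling): meta
After 4 (previousSibling): th

Answer: th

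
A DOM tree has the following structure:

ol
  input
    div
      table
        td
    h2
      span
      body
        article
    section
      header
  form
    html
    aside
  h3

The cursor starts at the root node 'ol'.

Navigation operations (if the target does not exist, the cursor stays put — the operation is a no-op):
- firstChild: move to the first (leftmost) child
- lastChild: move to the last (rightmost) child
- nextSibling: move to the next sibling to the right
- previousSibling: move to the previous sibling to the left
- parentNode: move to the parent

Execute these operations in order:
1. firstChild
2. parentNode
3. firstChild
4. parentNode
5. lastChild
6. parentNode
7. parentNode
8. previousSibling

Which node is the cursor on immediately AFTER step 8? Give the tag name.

Answer: ol

Derivation:
After 1 (firstChild): input
After 2 (parentNode): ol
After 3 (firstChild): input
After 4 (parentNode): ol
After 5 (lastChild): h3
After 6 (parentNode): ol
After 7 (parentNode): ol (no-op, stayed)
After 8 (previousSibling): ol (no-op, stayed)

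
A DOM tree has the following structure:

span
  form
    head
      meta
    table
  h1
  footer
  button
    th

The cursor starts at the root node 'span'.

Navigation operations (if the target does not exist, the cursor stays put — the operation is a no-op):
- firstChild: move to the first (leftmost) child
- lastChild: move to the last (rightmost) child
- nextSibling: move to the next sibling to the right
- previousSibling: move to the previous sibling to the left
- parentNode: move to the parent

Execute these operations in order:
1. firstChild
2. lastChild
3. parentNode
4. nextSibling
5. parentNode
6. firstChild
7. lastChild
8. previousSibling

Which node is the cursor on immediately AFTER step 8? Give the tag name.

Answer: head

Derivation:
After 1 (firstChild): form
After 2 (lastChild): table
After 3 (parentNode): form
After 4 (nextSibling): h1
After 5 (parentNode): span
After 6 (firstChild): form
After 7 (lastChild): table
After 8 (previousSibling): head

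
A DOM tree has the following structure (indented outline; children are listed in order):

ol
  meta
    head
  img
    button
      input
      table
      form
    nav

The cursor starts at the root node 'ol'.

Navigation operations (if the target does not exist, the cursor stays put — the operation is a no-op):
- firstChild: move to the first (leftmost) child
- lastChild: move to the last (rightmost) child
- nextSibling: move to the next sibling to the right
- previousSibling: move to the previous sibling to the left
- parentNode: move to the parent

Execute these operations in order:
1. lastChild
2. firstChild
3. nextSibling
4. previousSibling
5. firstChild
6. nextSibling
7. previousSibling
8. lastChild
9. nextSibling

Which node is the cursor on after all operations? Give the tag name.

After 1 (lastChild): img
After 2 (firstChild): button
After 3 (nextSibling): nav
After 4 (previousSibling): button
After 5 (firstChild): input
After 6 (nextSibling): table
After 7 (previousSibling): input
After 8 (lastChild): input (no-op, stayed)
After 9 (nextSibling): table

Answer: table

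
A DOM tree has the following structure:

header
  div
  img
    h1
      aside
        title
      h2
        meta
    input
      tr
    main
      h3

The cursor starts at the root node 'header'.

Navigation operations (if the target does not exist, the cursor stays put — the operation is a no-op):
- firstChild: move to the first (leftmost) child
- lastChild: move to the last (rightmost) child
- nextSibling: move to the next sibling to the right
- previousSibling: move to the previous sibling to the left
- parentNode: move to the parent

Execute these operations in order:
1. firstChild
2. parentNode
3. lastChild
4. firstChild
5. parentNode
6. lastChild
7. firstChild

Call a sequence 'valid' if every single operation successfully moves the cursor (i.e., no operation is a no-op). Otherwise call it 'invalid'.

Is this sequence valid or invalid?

Answer: valid

Derivation:
After 1 (firstChild): div
After 2 (parentNode): header
After 3 (lastChild): img
After 4 (firstChild): h1
After 5 (parentNode): img
After 6 (lastChild): main
After 7 (firstChild): h3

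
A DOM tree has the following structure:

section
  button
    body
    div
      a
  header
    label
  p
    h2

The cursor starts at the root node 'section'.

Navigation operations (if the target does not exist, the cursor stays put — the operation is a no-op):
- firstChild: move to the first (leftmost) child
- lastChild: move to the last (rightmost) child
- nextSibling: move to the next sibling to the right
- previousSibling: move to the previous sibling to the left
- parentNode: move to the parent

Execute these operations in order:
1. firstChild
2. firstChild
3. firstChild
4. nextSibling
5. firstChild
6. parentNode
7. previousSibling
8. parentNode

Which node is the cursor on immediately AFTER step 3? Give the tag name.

Answer: body

Derivation:
After 1 (firstChild): button
After 2 (firstChild): body
After 3 (firstChild): body (no-op, stayed)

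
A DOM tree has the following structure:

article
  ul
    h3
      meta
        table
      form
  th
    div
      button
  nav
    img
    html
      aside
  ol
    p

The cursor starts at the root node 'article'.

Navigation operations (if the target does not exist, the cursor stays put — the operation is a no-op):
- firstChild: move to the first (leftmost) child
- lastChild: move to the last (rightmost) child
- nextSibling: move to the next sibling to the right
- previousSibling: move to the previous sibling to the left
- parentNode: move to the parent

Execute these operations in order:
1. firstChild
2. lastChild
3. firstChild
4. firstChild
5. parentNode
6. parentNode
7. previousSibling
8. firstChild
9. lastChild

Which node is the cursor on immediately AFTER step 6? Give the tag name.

After 1 (firstChild): ul
After 2 (lastChild): h3
After 3 (firstChild): meta
After 4 (firstChild): table
After 5 (parentNode): meta
After 6 (parentNode): h3

Answer: h3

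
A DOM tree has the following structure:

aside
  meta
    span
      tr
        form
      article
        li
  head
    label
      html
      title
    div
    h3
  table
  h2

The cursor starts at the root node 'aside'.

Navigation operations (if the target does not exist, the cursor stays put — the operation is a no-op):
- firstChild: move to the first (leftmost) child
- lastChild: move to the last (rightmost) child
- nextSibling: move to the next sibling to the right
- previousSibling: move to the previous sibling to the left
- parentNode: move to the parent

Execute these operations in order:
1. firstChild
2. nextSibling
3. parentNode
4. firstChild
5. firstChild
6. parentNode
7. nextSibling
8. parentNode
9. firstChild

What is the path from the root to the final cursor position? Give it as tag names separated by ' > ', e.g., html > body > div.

After 1 (firstChild): meta
After 2 (nextSibling): head
After 3 (parentNode): aside
After 4 (firstChild): meta
After 5 (firstChild): span
After 6 (parentNode): meta
After 7 (nextSibling): head
After 8 (parentNode): aside
After 9 (firstChild): meta

Answer: aside > meta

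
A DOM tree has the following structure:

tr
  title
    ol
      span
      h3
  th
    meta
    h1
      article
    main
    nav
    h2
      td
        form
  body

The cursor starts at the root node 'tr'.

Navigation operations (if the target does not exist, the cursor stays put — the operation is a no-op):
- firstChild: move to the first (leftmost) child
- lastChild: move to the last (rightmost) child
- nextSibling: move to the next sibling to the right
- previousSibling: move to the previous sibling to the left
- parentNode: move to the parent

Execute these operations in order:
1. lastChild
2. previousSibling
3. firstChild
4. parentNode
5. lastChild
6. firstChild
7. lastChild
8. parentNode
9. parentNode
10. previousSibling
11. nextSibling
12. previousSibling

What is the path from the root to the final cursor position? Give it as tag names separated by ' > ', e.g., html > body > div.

Answer: tr > th > nav

Derivation:
After 1 (lastChild): body
After 2 (previousSibling): th
After 3 (firstChild): meta
After 4 (parentNode): th
After 5 (lastChild): h2
After 6 (firstChild): td
After 7 (lastChild): form
After 8 (parentNode): td
After 9 (parentNode): h2
After 10 (previousSibling): nav
After 11 (nextSibling): h2
After 12 (previousSibling): nav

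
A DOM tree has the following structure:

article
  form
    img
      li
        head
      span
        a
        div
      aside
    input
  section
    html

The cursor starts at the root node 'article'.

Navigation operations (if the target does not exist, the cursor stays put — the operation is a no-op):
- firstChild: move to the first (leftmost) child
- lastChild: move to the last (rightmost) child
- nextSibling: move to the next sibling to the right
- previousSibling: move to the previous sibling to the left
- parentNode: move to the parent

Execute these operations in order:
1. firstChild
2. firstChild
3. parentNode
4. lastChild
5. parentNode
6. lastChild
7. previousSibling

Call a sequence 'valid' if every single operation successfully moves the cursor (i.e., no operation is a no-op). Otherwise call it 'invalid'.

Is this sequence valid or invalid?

After 1 (firstChild): form
After 2 (firstChild): img
After 3 (parentNode): form
After 4 (lastChild): input
After 5 (parentNode): form
After 6 (lastChild): input
After 7 (previousSibling): img

Answer: valid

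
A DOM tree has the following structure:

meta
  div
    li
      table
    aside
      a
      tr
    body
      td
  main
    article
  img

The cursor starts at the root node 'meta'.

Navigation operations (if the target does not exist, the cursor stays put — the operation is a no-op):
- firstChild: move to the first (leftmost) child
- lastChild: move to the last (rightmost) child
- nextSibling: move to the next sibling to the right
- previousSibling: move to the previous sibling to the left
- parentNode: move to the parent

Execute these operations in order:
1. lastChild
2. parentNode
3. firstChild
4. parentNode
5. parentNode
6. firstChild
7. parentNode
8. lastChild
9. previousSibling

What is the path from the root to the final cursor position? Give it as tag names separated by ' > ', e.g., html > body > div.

Answer: meta > main

Derivation:
After 1 (lastChild): img
After 2 (parentNode): meta
After 3 (firstChild): div
After 4 (parentNode): meta
After 5 (parentNode): meta (no-op, stayed)
After 6 (firstChild): div
After 7 (parentNode): meta
After 8 (lastChild): img
After 9 (previousSibling): main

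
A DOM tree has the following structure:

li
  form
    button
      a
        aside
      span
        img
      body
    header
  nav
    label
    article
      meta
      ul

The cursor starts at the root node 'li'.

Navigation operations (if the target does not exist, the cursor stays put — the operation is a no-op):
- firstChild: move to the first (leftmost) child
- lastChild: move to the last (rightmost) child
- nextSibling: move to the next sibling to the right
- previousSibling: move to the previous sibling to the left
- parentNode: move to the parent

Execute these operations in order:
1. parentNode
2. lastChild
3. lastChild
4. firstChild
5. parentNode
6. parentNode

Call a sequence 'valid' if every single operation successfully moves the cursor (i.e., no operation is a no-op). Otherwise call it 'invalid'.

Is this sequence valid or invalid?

Answer: invalid

Derivation:
After 1 (parentNode): li (no-op, stayed)
After 2 (lastChild): nav
After 3 (lastChild): article
After 4 (firstChild): meta
After 5 (parentNode): article
After 6 (parentNode): nav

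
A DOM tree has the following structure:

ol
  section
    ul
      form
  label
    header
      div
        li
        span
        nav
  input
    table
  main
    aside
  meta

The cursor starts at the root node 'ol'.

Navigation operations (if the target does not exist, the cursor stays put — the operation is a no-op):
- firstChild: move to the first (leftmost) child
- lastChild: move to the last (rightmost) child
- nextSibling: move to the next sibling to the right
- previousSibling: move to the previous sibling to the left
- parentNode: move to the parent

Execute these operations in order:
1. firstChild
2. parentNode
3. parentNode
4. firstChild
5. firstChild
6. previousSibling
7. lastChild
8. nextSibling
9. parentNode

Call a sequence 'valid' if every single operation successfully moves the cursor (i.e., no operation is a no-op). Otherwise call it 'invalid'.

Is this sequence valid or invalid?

Answer: invalid

Derivation:
After 1 (firstChild): section
After 2 (parentNode): ol
After 3 (parentNode): ol (no-op, stayed)
After 4 (firstChild): section
After 5 (firstChild): ul
After 6 (previousSibling): ul (no-op, stayed)
After 7 (lastChild): form
After 8 (nextSibling): form (no-op, stayed)
After 9 (parentNode): ul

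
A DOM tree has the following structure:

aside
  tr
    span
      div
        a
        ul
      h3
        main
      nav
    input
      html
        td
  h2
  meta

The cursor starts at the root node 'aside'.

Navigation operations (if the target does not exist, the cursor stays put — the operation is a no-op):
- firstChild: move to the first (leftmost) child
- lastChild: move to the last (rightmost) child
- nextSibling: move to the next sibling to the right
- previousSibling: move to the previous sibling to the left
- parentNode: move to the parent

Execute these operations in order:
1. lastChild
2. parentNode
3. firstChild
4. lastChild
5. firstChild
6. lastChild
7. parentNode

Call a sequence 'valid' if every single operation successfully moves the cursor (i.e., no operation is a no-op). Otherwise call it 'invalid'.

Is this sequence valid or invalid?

After 1 (lastChild): meta
After 2 (parentNode): aside
After 3 (firstChild): tr
After 4 (lastChild): input
After 5 (firstChild): html
After 6 (lastChild): td
After 7 (parentNode): html

Answer: valid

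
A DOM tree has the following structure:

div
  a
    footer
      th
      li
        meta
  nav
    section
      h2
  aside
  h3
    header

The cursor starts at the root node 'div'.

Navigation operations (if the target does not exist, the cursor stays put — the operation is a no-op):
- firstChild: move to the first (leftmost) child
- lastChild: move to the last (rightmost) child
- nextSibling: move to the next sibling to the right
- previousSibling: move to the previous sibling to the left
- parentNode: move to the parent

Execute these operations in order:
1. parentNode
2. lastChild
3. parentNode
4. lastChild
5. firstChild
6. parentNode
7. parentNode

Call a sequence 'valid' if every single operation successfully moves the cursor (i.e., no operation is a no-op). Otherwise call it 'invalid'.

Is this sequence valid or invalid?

After 1 (parentNode): div (no-op, stayed)
After 2 (lastChild): h3
After 3 (parentNode): div
After 4 (lastChild): h3
After 5 (firstChild): header
After 6 (parentNode): h3
After 7 (parentNode): div

Answer: invalid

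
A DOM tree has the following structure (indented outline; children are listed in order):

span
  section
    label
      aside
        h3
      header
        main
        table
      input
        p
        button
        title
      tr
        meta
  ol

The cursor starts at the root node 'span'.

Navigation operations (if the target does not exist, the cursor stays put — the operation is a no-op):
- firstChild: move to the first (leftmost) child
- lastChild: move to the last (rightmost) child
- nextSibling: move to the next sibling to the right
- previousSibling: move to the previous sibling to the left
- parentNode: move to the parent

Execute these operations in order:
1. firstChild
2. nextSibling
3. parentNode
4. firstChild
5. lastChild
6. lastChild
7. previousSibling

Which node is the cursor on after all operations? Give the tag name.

After 1 (firstChild): section
After 2 (nextSibling): ol
After 3 (parentNode): span
After 4 (firstChild): section
After 5 (lastChild): label
After 6 (lastChild): tr
After 7 (previousSibling): input

Answer: input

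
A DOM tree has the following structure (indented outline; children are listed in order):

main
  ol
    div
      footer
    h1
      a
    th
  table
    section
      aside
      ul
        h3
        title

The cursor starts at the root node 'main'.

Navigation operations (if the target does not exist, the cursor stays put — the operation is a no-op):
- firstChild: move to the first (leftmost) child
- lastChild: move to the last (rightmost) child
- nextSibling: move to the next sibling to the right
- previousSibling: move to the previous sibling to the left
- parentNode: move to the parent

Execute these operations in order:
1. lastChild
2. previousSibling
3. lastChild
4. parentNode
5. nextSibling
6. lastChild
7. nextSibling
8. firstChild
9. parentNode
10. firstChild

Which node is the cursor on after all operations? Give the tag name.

After 1 (lastChild): table
After 2 (previousSibling): ol
After 3 (lastChild): th
After 4 (parentNode): ol
After 5 (nextSibling): table
After 6 (lastChild): section
After 7 (nextSibling): section (no-op, stayed)
After 8 (firstChild): aside
After 9 (parentNode): section
After 10 (firstChild): aside

Answer: aside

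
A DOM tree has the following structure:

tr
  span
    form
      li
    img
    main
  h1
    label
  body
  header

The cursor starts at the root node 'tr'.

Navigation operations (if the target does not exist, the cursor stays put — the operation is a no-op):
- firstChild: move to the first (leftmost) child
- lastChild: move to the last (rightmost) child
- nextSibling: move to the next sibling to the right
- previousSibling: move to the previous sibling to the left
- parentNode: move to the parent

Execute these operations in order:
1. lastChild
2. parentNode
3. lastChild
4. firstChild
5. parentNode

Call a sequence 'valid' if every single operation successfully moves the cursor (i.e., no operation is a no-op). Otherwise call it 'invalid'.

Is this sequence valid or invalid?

After 1 (lastChild): header
After 2 (parentNode): tr
After 3 (lastChild): header
After 4 (firstChild): header (no-op, stayed)
After 5 (parentNode): tr

Answer: invalid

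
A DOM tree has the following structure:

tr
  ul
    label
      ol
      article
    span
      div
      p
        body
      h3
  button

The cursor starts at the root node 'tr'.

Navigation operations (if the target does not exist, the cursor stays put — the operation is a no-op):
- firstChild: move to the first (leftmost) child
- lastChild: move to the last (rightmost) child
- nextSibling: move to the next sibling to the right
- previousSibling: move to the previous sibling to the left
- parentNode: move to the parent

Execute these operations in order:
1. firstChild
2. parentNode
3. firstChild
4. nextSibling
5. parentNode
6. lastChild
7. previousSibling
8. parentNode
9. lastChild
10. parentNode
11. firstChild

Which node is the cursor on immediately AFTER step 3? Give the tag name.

Answer: ul

Derivation:
After 1 (firstChild): ul
After 2 (parentNode): tr
After 3 (firstChild): ul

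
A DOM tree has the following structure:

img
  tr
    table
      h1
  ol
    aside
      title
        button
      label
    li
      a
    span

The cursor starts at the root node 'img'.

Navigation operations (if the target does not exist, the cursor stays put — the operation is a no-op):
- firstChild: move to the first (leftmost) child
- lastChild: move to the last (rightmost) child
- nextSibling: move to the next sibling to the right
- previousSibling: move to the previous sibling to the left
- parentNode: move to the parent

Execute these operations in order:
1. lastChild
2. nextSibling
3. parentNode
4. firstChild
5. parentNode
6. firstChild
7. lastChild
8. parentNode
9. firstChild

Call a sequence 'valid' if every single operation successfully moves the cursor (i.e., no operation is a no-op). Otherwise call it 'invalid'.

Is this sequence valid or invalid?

Answer: invalid

Derivation:
After 1 (lastChild): ol
After 2 (nextSibling): ol (no-op, stayed)
After 3 (parentNode): img
After 4 (firstChild): tr
After 5 (parentNode): img
After 6 (firstChild): tr
After 7 (lastChild): table
After 8 (parentNode): tr
After 9 (firstChild): table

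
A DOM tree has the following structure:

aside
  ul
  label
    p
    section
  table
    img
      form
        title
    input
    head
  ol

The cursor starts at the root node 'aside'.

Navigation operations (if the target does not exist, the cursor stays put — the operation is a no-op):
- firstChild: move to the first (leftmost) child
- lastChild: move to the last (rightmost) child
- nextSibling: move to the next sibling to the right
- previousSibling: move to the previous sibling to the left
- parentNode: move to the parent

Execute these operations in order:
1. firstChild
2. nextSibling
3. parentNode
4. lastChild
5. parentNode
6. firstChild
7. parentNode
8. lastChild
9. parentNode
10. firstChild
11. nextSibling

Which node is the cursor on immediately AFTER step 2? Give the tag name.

After 1 (firstChild): ul
After 2 (nextSibling): label

Answer: label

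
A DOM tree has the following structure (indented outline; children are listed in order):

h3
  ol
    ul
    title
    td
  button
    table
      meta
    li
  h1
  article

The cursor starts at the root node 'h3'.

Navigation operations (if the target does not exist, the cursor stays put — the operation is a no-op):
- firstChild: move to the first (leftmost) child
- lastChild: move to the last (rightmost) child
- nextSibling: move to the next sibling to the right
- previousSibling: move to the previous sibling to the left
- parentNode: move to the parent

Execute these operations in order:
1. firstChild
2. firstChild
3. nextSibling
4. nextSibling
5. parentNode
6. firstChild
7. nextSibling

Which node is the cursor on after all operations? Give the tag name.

Answer: title

Derivation:
After 1 (firstChild): ol
After 2 (firstChild): ul
After 3 (nextSibling): title
After 4 (nextSibling): td
After 5 (parentNode): ol
After 6 (firstChild): ul
After 7 (nextSibling): title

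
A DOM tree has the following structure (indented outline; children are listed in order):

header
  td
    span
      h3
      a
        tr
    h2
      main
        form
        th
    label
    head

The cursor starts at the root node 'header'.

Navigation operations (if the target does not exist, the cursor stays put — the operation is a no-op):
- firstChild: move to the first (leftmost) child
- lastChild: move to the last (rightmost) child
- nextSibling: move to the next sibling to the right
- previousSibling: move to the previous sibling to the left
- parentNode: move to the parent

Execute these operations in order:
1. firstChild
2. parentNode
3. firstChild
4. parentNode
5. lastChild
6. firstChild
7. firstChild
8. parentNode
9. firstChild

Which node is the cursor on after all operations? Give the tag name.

After 1 (firstChild): td
After 2 (parentNode): header
After 3 (firstChild): td
After 4 (parentNode): header
After 5 (lastChild): td
After 6 (firstChild): span
After 7 (firstChild): h3
After 8 (parentNode): span
After 9 (firstChild): h3

Answer: h3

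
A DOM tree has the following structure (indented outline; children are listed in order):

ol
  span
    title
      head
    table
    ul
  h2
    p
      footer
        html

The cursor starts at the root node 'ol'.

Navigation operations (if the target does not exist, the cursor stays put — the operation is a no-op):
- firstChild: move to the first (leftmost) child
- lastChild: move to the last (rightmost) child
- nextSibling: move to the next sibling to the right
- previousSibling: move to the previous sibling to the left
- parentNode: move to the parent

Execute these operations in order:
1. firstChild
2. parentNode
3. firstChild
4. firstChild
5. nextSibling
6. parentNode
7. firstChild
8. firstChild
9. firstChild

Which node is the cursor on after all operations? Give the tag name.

Answer: head

Derivation:
After 1 (firstChild): span
After 2 (parentNode): ol
After 3 (firstChild): span
After 4 (firstChild): title
After 5 (nextSibling): table
After 6 (parentNode): span
After 7 (firstChild): title
After 8 (firstChild): head
After 9 (firstChild): head (no-op, stayed)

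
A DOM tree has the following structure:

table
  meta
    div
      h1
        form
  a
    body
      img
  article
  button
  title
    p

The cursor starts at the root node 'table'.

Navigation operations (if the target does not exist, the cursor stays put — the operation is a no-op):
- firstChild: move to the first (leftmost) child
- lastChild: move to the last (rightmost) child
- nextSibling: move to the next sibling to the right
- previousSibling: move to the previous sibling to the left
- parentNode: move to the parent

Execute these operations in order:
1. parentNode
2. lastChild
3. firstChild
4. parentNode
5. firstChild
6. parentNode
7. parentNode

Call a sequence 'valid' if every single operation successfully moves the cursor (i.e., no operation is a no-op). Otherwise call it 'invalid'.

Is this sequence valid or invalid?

Answer: invalid

Derivation:
After 1 (parentNode): table (no-op, stayed)
After 2 (lastChild): title
After 3 (firstChild): p
After 4 (parentNode): title
After 5 (firstChild): p
After 6 (parentNode): title
After 7 (parentNode): table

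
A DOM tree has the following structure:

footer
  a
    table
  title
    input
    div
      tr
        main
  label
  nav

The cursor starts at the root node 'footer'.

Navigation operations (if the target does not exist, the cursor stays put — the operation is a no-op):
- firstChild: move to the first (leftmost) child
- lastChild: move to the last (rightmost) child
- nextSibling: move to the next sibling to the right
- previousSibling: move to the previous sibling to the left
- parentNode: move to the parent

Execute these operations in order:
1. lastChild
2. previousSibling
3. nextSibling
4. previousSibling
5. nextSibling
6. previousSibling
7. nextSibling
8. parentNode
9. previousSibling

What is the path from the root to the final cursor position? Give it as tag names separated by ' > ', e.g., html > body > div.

After 1 (lastChild): nav
After 2 (previousSibling): label
After 3 (nextSibling): nav
After 4 (previousSibling): label
After 5 (nextSibling): nav
After 6 (previousSibling): label
After 7 (nextSibling): nav
After 8 (parentNode): footer
After 9 (previousSibling): footer (no-op, stayed)

Answer: footer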